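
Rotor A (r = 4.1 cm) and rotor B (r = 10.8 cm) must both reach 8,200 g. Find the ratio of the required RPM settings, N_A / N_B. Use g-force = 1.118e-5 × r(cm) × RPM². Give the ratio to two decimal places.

1.62

At fixed RCF, N ∝ 1/√r, so N_A/N_B = √(r_B/r_A) = √(10.8/4.1) = √2.634146 = 1.6230.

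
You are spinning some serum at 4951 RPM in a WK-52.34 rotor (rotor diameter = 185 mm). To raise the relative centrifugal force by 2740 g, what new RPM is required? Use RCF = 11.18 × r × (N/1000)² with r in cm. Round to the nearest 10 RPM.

7140 RPM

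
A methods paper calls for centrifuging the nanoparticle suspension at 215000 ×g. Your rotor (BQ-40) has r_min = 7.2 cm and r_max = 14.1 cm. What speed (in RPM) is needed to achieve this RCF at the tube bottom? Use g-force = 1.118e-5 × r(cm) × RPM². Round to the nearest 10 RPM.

≈ 36930 RPM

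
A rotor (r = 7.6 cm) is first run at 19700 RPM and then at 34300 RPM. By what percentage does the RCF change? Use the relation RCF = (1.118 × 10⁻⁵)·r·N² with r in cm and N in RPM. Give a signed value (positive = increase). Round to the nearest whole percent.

+203%

RCF ∝ N², so the ratio is (34300/19700)² = (1.741117)² = 3.0315.
Change = 3.0315 − 1 = +2.0315 → +203.1%.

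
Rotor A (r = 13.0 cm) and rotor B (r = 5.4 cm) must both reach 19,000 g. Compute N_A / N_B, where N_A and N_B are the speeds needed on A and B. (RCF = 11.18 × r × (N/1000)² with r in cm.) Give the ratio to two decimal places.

At fixed RCF, N ∝ 1/√r, so N_A/N_B = √(r_B/r_A) = √(5.4/13.0) = √0.415385 = 0.6445.

0.64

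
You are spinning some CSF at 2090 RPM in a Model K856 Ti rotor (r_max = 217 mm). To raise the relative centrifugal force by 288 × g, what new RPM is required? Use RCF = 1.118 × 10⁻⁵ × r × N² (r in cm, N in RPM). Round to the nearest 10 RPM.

2360 RPM

r = 217 mm = 21.7 cm
Current RCF = 1.118 × 10⁻⁵ × 21.7 × (2090)² = 1.118 × 10⁻⁵ × 21.7 × 4,368,100 ≈ 1,059.7 × g
Target RCF = 1,059.7 + 288 = 1,347.7 × g
N² = 1,347.7 / (24.2606 × 10⁻⁵) = 5,555,098
N ≈ √5,555,098 ≈ 2,356.9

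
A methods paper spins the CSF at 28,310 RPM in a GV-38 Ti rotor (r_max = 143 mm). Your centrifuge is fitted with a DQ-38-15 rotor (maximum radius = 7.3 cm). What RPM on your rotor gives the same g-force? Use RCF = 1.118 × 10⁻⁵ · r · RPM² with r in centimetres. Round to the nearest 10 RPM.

39620 RPM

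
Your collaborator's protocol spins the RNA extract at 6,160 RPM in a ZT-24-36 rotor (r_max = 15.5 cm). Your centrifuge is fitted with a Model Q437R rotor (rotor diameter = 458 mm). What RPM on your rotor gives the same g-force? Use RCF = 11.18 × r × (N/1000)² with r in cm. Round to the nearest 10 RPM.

≈ 5070 RPM

RCF_original = 11.18 × 15.5 × (6.16)² = 11.18 × 15.5 × 37.9456 ≈ 6,575.6 × g
Your rotor: r = 458 mm / 2 = 229 mm = 22.9 cm
6,575.6 = 11.18 × 22.9 × (N/1000)²
(N/1000)² = 6,575.6 / 256.022 = 25.68373
N = 1000 × √25.68373 ≈ 5,067.9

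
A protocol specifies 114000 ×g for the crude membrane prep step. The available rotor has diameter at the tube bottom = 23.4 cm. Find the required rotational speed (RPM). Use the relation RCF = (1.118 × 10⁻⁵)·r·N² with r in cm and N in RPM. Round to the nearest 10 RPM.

≈ 29520 RPM

r = 23.4 / 2 = 11.7 cm
114,000 = 1.118 × 10⁻⁵ × 11.7 × N²
N² = 114,000 / (13.0806 × 10⁻⁵) = 871,519,655
N ≈ √871,519,655 ≈ 29,521.5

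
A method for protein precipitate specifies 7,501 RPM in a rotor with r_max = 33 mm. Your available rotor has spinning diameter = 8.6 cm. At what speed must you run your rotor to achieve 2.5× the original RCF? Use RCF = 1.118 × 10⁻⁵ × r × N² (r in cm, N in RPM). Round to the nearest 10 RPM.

10390 RPM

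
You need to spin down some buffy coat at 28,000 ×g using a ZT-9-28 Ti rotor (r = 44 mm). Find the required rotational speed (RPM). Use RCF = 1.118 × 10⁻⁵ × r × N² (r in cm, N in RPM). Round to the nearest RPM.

≈ 23858 RPM

r = 44 mm = 4.4 cm
28,000 = 1.118 × 10⁻⁵ × 4.4 × N²
N² = 28,000 / (4.9192 × 10⁻⁵) = 569,198,244
N ≈ √569,198,244 ≈ 23,857.9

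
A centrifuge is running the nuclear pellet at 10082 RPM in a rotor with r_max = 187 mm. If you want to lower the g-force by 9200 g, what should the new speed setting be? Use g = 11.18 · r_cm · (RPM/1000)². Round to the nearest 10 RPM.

≈ 7590 RPM

r = 187 mm = 18.7 cm
Current RCF = 11.18 × 18.7 × (10.082)² = 11.18 × 18.7 × 101.646724 ≈ 21,250.9 × g
Target RCF = 21,250.9 − 9,200 = 12,050.9 × g
(N/1000)² = 12,050.9 / 209.066 = 57.64161
N = 1000 × √57.64161 ≈ 7,592.2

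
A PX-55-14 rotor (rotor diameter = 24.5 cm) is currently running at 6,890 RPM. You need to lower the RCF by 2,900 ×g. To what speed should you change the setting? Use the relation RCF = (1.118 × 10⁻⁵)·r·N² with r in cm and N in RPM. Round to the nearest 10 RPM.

5130 RPM

r = 24.5 / 2 = 12.25 cm
Current RCF = 1.118 × 10⁻⁵ × 12.25 × (6890)² = 1.118 × 10⁻⁵ × 12.25 × 47,472,100 ≈ 6,501.5 × g
Target RCF = 6,501.5 − 2,900 = 3,601.5 × g
N² = 3,601.5 / (13.6955 × 10⁻⁵) = 26,296,959
N ≈ √26,296,959 ≈ 5,128.1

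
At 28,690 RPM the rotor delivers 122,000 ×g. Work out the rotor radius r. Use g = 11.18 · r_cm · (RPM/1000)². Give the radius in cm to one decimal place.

122000 = 11.18 × r × (28.69)²
r = 122000 / (11.18 × 823.1161) = 122000 / 9202.438 ≈ 13.257 cm

≈ 13.3 cm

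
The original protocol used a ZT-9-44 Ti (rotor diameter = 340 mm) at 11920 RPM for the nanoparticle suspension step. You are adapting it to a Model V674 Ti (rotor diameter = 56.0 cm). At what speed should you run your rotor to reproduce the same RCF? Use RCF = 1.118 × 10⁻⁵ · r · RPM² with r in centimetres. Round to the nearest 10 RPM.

9290 RPM

Original rotor: r = 340 mm / 2 = 170 mm = 17 cm
RCF = 1.118 × 10⁻⁵ × r × N²
RCF_original = 1.118 × 10⁻⁵ × 17 × (11920)² = 1.118 × 10⁻⁵ × 17 × 142,086,400 ≈ 27,004.9 × g
Your rotor: r = 56.0 / 2 = 28 cm
27,004.9 = 1.118 × 10⁻⁵ × 28 × N²
N² = 27,004.9 / (31.304 × 10⁻⁵) = 86,266,611
N ≈ √86,266,611 ≈ 9,288.0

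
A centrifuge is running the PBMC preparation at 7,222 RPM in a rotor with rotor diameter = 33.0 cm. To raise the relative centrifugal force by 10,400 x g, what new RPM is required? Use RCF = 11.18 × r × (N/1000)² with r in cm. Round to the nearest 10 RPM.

r = 33.0 / 2 = 16.5 cm
Current RCF = 11.18 × 16.5 × (7.222)² = 11.18 × 16.5 × 52.157284 ≈ 9,621.5 × g
Target RCF = 9,621.5 + 10,400 = 20,021.5 × g
(N/1000)² = 20,021.5 / 184.47 = 108.5353
N = 1000 × √108.5353 ≈ 10,418.0

≈ 10420 RPM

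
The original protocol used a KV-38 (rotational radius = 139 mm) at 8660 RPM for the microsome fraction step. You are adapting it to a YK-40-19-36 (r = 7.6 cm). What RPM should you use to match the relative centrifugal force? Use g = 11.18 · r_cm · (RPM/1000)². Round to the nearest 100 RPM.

≈ 11700 RPM

Original rotor: r = 139 mm = 13.9 cm
RCF_original = 11.18 × 13.9 × (8.66)² = 11.18 × 13.9 × 74.9956 ≈ 11,654.5 × g
11,654.5 = 11.18 × 7.6 × (N/1000)²
(N/1000)² = 11,654.5 / 84.968 = 137.1634
N = 1000 × √137.1634 ≈ 11,711.7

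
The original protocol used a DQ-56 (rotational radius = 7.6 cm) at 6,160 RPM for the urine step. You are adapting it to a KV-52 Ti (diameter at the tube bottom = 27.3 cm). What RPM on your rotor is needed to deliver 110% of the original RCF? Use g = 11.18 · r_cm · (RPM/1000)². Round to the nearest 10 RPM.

≈ 4820 RPM

RCF = 11.18 × r × (N/1000)²
RCF_original = 11.18 × 7.6 × (6.16)² = 11.18 × 7.6 × 37.9456 ≈ 3,224.2 × g
Target RCF = 1.1 × 3,224.2 ≈ 3,546.6 × g
Your rotor: r = 27.3 / 2 = 13.65 cm
3,546.6 = 11.18 × 13.65 × (N/1000)²
(N/1000)² = 3,546.6 / 152.607 = 23.24009
N = 1000 × √23.24009 ≈ 4,820.8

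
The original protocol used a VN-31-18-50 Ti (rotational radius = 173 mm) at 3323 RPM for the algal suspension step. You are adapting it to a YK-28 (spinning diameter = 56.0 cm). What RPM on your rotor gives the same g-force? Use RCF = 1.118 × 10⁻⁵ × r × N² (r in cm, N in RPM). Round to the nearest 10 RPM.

2610 RPM

Original rotor: r = 173 mm = 17.3 cm
RCF = 1.118 × 10⁻⁵ × r × N²
RCF_original = 1.118 × 10⁻⁵ × 17.3 × (3323)² = 1.118 × 10⁻⁵ × 17.3 × 11,042,329 ≈ 2,135.7 × g
Your rotor: r = 56.0 / 2 = 28 cm
2,135.7 = 1.118 × 10⁻⁵ × 28 × N²
N² = 2,135.7 / (31.304 × 10⁻⁵) = 6,822,451
N ≈ √6,822,451 ≈ 2,612.0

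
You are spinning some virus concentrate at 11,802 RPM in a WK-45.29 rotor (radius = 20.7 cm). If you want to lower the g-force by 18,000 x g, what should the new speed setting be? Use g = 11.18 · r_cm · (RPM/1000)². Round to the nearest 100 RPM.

N₂ ≈ 7800 RPM

Current RCF = 11.18 × 20.7 × (11.802)² = 11.18 × 20.7 × 139.287204 ≈ 32,234.7 × g
Target RCF = 32,234.7 − 18,000 = 14,234.7 × g
(N/1000)² = 14,234.7 / 231.426 = 61.50865
N = 1000 × √61.50865 ≈ 7,842.7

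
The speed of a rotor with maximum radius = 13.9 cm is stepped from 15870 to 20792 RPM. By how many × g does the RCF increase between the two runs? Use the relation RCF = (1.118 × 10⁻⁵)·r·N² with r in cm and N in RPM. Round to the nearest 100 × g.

RCF₁ = 1.118 × 10⁻⁵ × 13.9 × (15870)² = 1.118 × 10⁻⁵ × 13.9 × 251,856,900 ≈ 39,139.1 × g
RCF₂ = 1.118 × 10⁻⁵ × 13.9 × (20792)² = 1.118 × 10⁻⁵ × 13.9 × 432,307,264 ≈ 67,181.4 × g
Increase = 67,181.4 − 39,139.1 = 28,042.3

≈ 28000 × g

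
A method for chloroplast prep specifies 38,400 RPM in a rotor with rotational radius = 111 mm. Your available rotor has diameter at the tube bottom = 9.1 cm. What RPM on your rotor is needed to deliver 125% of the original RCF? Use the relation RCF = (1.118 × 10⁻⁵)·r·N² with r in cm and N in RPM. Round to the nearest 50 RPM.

≈ 67050 RPM

Original rotor: r = 111 mm = 11.1 cm
RCF_original = 1.118 × 10⁻⁵ × 11.1 × (38400)² = 1.118 × 10⁻⁵ × 11.1 × 1,474,560,000 ≈ 182,989.9 × g
Target RCF = 1.25 × 182,989.9 ≈ 228,737.4 × g
Your rotor: r = 9.1 / 2 = 4.55 cm
228,737.4 = 1.118 × 10⁻⁵ × 4.55 × N²
N² = 228,737.4 / (5.0869 × 10⁻⁵) = 4,496,597,142
N ≈ √4,496,597,142 ≈ 67,056.7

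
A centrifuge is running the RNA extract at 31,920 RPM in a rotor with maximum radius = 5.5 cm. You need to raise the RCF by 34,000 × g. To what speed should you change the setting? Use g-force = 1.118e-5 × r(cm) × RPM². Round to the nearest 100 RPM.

Current RCF = 1.118 × 10⁻⁵ × 5.5 × (31920)² = 1.118 × 10⁻⁵ × 5.5 × 1,018,886,400 ≈ 62,651.3 × g
Target RCF = 62,651.3 + 34,000 = 96,651.3 × g
N² = 96,651.3 / (6.149 × 10⁻⁵) = 1,571,821,434
N ≈ √1,571,821,434 ≈ 39,646.2

≈ 39600 RPM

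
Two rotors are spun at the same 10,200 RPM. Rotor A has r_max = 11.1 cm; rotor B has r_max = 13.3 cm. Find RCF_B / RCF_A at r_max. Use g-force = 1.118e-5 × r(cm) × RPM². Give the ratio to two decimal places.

At fixed N, RCF ∝ r, so RCF_B/RCF_A = r_B/r_A = 13.3 / 11.1 = 1.1982.

1.20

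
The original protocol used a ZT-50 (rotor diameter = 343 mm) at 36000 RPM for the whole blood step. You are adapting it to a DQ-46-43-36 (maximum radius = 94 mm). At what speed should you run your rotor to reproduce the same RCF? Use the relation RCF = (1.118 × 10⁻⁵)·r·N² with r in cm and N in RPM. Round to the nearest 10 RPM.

≈ 48630 RPM

Original rotor: r = 343 mm / 2 = 171.5 mm = 17.15 cm
RCF_original = 1.118 × 10⁻⁵ × 17.15 × (36000)² = 1.118 × 10⁻⁵ × 17.15 × 1,296,000,000 ≈ 248,491.2 × g
Your rotor: r = 94 mm = 9.4 cm
248,491.2 = 1.118 × 10⁻⁵ × 9.4 × N²
N² = 248,491.2 / (10.5092 × 10⁻⁵) = 2,364,511,095
N ≈ √2,364,511,095 ≈ 48,626.2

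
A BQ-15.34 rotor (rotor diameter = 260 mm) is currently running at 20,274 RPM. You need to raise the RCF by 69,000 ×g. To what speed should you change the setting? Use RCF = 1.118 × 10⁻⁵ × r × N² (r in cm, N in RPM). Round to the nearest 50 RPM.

r = 260 mm / 2 = 130 mm = 13 cm
Current RCF = 1.118 × 10⁻⁵ × 13 × (20274)² = 1.118 × 10⁻⁵ × 13 × 411,035,076 ≈ 59,739.8 × g
Target RCF = 59,739.8 + 69,000 = 128,739.8 × g
N² = 128,739.8 / (14.534 × 10⁻⁵) = 885,783,680
N ≈ √885,783,680 ≈ 29,762.1

≈ 29750 RPM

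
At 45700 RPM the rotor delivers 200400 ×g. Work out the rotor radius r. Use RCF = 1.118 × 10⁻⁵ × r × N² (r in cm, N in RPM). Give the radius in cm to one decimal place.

r ≈ 8.6 cm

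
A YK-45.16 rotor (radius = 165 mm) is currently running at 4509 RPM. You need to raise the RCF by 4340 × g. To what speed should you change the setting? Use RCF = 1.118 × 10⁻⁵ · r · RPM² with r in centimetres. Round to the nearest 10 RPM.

r = 165 mm = 16.5 cm
Current RCF = 1.118 × 10⁻⁵ × 16.5 × (4509)² = 1.118 × 10⁻⁵ × 16.5 × 20,331,081 ≈ 3,750.5 × g
Target RCF = 3,750.5 + 4,340 = 8,090.5 × g
N² = 8,090.5 / (18.447 × 10⁻⁵) = 43,858,080
N ≈ √43,858,080 ≈ 6,622.5

6620 RPM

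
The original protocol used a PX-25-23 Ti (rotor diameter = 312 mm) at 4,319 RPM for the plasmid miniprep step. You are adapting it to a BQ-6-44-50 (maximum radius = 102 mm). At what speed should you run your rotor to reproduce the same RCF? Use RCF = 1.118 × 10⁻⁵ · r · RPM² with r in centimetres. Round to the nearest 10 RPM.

≈ 5340 RPM

Original rotor: r = 312 mm / 2 = 156 mm = 15.6 cm
RCF_original = 1.118 × 10⁻⁵ × 15.6 × (4319)² = 1.118 × 10⁻⁵ × 15.6 × 18,653,761 ≈ 3,253.4 × g
Your rotor: r = 102 mm = 10.2 cm
3,253.4 = 1.118 × 10⁻⁵ × 10.2 × N²
N² = 3,253.4 / (11.4036 × 10⁻⁵) = 28,529,587
N ≈ √28,529,587 ≈ 5,341.3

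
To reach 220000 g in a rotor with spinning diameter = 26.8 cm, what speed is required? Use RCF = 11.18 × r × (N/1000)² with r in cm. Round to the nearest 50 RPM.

38300 RPM

r = 26.8 / 2 = 13.4 cm
220,000 = 11.18 × 13.4 × (N/1000)²
(N/1000)² = 220,000 / 149.812 = 1468.507
N = 1000 × √1468.507 ≈ 38,321.1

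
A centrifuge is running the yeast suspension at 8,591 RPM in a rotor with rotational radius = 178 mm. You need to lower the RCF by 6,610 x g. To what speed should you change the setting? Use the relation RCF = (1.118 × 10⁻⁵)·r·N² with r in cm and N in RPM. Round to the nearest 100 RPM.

6400 RPM

r = 178 mm = 17.8 cm
Current RCF = 1.118 × 10⁻⁵ × 17.8 × (8591)² = 1.118 × 10⁻⁵ × 17.8 × 73,805,281 ≈ 14,687.5 × g
Target RCF = 14,687.5 − 6,610 = 8,077.5 × g
N² = 8,077.5 / (19.9004 × 10⁻⁵) = 40,589,636
N ≈ √40,589,636 ≈ 6,371.0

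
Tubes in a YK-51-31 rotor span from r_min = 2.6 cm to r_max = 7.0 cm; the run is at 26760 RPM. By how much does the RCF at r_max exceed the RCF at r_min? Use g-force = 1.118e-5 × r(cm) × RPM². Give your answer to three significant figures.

≈ 35200 g

ΔRCF = 1.118 × 10⁻⁵ × (r_max − r_min) × N² = 1.118 × 10⁻⁵ × 4.4 × 716,097,600 ≈ 35,226.3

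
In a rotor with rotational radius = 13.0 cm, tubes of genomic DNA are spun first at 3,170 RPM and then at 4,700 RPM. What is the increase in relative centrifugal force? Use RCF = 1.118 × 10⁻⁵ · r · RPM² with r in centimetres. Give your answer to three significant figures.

RCF₁ = 1.118 × 10⁻⁵ × 13 × (3170)² = 1.118 × 10⁻⁵ × 13 × 10,048,900 ≈ 1,460.5 × g
RCF₂ = 1.118 × 10⁻⁵ × 13 × (4700)² = 1.118 × 10⁻⁵ × 13 × 22,090,000 ≈ 3,210.6 × g
Increase = 3,210.6 − 1,460.5 = 1,750.1

≈ 1750 ×g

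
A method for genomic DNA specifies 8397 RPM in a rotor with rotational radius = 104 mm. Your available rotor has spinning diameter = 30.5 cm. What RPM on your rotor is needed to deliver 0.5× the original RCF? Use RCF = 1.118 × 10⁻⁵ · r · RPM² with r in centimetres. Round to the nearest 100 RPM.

≈ 4900 RPM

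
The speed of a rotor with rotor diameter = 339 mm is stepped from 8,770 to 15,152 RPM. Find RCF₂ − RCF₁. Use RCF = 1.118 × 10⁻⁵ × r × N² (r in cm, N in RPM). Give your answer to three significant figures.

r = 339 mm / 2 = 169.5 mm = 16.95 cm
RCF₁ = 1.118 × 10⁻⁵ × 16.95 × (8770)² = 1.118 × 10⁻⁵ × 16.95 × 76,912,900 ≈ 14,575.1 × g
RCF₂ = 1.118 × 10⁻⁵ × 16.95 × (15152)² = 1.118 × 10⁻⁵ × 16.95 × 229,583,104 ≈ 43,506.2 × g
Increase = 43,506.2 − 14,575.1 = 28,931.1

≈ 28900 × g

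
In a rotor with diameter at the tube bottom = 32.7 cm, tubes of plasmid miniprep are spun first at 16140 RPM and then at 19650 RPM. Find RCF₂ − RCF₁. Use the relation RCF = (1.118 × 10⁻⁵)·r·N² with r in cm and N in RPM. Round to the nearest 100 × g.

r = 32.7 / 2 = 16.35 cm
RCF₁ = 1.118 × 10⁻⁵ × 16.35 × (16140)² = 1.118 × 10⁻⁵ × 16.35 × 260,499,600 ≈ 47,617.5 × g
RCF₂ = 1.118 × 10⁻⁵ × 16.35 × (19650)² = 1.118 × 10⁻⁵ × 16.35 × 386,122,500 ≈ 70,580.5 × g
Increase = 70,580.5 − 47,617.5 = 22,963

23000 ×g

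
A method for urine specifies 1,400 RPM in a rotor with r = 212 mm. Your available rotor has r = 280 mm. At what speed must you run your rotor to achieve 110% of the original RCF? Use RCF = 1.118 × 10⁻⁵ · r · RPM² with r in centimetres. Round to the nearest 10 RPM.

≈ 1280 RPM

Original rotor: r = 212 mm = 21.2 cm
RCF = 1.118 × 10⁻⁵ × r × N²
RCF_original = 1.118 × 10⁻⁵ × 21.2 × (1400)² = 1.118 × 10⁻⁵ × 21.2 × 1,960,000 ≈ 464.6 × g
Target RCF = 1.1 × 464.6 ≈ 511.1 × g
Your rotor: r = 280 mm = 28.0 cm
511.1 = 1.118 × 10⁻⁵ × 28 × N²
N² = 511.1 / (31.304 × 10⁻⁵) = 1,632,699
N ≈ √1,632,699 ≈ 1,277.8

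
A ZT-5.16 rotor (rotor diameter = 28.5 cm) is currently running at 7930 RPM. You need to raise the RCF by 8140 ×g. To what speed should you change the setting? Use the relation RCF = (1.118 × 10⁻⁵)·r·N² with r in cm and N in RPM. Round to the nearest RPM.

N₂ ≈ 10676 RPM

r = 28.5 / 2 = 14.25 cm
Current RCF = 1.118 × 10⁻⁵ × 14.25 × (7930)² = 1.118 × 10⁻⁵ × 14.25 × 62,884,900 ≈ 10,018.5 × g
Target RCF = 10,018.5 + 8,140 = 18,158.5 × g
N² = 18,158.5 / (15.9315 × 10⁻⁵) = 113,978,596
N ≈ √113,978,596 ≈ 10,676.1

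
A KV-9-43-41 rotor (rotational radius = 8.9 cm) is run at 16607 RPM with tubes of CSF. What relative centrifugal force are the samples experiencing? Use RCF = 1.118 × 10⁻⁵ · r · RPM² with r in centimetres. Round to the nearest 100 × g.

RCF = 1.118 × 10⁻⁵ × 8.9 × (16607)² = 1.118 × 10⁻⁵ × 8.9 × 275,792,449 ≈ 27,441.9 × g

27400 x g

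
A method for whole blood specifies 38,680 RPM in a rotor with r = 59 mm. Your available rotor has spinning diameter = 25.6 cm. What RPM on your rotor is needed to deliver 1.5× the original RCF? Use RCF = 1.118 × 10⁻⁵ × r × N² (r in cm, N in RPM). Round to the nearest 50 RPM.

Original rotor: r = 59 mm = 5.9 cm
RCF = 1.118 × 10⁻⁵ × r × N²
RCF_original = 1.118 × 10⁻⁵ × 5.9 × (38680)² = 1.118 × 10⁻⁵ × 5.9 × 1,496,142,400 ≈ 98,688.5 × g
Target RCF = 1.5 × 98,688.5 ≈ 148,032.8 × g
Your rotor: r = 25.6 / 2 = 12.8 cm
148,032.8 = 1.118 × 10⁻⁵ × 12.8 × N²
N² = 148,032.8 / (14.3104 × 10⁻⁵) = 1,034,442,084
N ≈ √1,034,442,084 ≈ 32,162.7

32150 RPM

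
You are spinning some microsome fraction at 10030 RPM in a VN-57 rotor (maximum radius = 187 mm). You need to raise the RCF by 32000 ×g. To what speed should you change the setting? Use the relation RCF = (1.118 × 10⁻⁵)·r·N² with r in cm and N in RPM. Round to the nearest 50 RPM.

15950 RPM

r = 187 mm = 18.7 cm
Current RCF = 1.118 × 10⁻⁵ × 18.7 × (10030)² = 1.118 × 10⁻⁵ × 18.7 × 100,600,900 ≈ 21,032.2 × g
Target RCF = 21,032.2 + 32,000 = 53,032.2 × g
N² = 53,032.2 / (20.9066 × 10⁻⁵) = 253,662,480
N ≈ √253,662,480 ≈ 15,926.8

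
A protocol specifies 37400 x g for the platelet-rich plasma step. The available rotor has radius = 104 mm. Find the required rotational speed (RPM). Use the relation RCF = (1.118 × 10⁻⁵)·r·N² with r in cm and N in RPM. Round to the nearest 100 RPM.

≈ 17900 RPM

r = 104 mm = 10.4 cm
RCF = 1.118 × 10⁻⁵ × r × N²
37,400 = 1.118 × 10⁻⁵ × 10.4 × N²
N² = 37,400 / (11.6272 × 10⁻⁵) = 321,659,557
N ≈ √321,659,557 ≈ 17,934.9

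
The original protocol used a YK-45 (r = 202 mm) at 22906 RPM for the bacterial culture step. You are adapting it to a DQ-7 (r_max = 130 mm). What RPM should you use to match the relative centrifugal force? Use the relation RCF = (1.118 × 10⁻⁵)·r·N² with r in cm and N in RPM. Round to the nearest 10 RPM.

28550 RPM

Original rotor: r = 202 mm = 20.2 cm
RCF_original = 1.118 × 10⁻⁵ × 20.2 × (22906)² = 1.118 × 10⁻⁵ × 20.2 × 524,684,836 ≈ 118,492.7 × g
Your rotor: r = 130 mm = 13.0 cm
118,492.7 = 1.118 × 10⁻⁵ × 13 × N²
N² = 118,492.7 / (14.534 × 10⁻⁵) = 815,279,345
N ≈ √815,279,345 ≈ 28,553.1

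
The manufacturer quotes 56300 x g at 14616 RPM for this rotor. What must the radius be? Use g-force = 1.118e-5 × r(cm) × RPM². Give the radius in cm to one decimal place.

RCF = 1.118 × 10⁻⁵ × r × N²
56300 = 1.118 × 10⁻⁵ × r × (14616)²
r = 56300 / (1.118 × 10⁻⁵ × 213,627,456) = 56300 / 2388.355 ≈ 23.573 cm

23.6 cm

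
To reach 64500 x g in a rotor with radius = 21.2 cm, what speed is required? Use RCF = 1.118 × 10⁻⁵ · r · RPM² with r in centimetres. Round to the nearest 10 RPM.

64,500 = 1.118 × 10⁻⁵ × 21.2 × N²
N² = 64,500 / (23.7016 × 10⁻⁵) = 272,133,527
N ≈ √272,133,527 ≈ 16,496.5

16500 RPM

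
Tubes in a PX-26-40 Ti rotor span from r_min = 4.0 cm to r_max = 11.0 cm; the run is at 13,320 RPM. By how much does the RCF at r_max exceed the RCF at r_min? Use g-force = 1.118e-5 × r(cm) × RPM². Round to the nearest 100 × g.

13900 x g

RCF_max = 1.118 × 10⁻⁵ × 11 × (13320)² = 1.118 × 10⁻⁵ × 11 × 177,422,400 ≈ 21,819.4 × g
RCF_min = 1.118 × 10⁻⁵ × 4 × (13320)² = 1.118 × 10⁻⁵ × 4 × 177,422,400 ≈ 7,934.3 × g
ΔRCF = 21,819.4 − 7,934.3 = 13,885.1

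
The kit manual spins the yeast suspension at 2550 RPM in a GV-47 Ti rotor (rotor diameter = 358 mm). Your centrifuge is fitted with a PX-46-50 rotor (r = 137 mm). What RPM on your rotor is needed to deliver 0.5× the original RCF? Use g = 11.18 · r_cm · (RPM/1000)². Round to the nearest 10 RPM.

≈ 2060 RPM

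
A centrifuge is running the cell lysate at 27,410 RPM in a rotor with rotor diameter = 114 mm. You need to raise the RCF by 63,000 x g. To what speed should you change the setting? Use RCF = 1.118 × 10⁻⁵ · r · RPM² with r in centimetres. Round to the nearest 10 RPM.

≈ 41710 RPM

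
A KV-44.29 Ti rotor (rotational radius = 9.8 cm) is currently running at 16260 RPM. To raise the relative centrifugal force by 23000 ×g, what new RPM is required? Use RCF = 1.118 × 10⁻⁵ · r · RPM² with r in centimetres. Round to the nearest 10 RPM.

N₂ ≈ 21780 RPM

Current RCF = 1.118 × 10⁻⁵ × 9.8 × (16260)² = 1.118 × 10⁻⁵ × 9.8 × 264,387,600 ≈ 28,967.4 × g
Target RCF = 28,967.4 + 23,000 = 51,967.4 × g
N² = 51,967.4 / (10.9564 × 10⁻⁵) = 474,310,905
N ≈ √474,310,905 ≈ 21,778.7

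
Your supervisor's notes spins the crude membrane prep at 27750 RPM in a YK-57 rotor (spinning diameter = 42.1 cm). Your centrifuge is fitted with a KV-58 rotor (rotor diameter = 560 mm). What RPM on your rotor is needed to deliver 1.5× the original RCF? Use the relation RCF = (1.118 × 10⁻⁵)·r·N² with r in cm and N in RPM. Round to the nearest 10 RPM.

≈ 29470 RPM

Original rotor: r = 42.1 / 2 = 21.05 cm
RCF_original = 1.118 × 10⁻⁵ × 21.05 × (27750)² = 1.118 × 10⁻⁵ × 21.05 × 770,062,500 ≈ 181,225.7 × g
Target RCF = 1.5 × 181,225.7 ≈ 271,838.6 × g
Your rotor: r = 560 mm / 2 = 280 mm = 28 cm
271,838.6 = 1.118 × 10⁻⁵ × 28 × N²
N² = 271,838.6 / (31.304 × 10⁻⁵) = 868,382,954
N ≈ √868,382,954 ≈ 29,468.3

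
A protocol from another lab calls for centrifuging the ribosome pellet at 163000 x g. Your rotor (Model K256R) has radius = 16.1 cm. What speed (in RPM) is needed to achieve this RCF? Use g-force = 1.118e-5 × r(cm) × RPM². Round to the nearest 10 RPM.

163,000 = 1.118 × 10⁻⁵ × 16.1 × N²
N² = 163,000 / (17.9998 × 10⁻⁵) = 905,565,617
N ≈ √905,565,617 ≈ 30,092.6

≈ 30090 RPM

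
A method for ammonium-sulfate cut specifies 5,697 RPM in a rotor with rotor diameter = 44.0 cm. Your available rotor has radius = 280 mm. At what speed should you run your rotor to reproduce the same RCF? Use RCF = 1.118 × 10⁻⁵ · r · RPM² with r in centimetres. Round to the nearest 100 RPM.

Original rotor: r = 44.0 / 2 = 22 cm
RCF = 1.118 × 10⁻⁵ × r × N²
RCF_original = 1.118 × 10⁻⁵ × 22 × (5697)² = 1.118 × 10⁻⁵ × 22 × 32,455,809 ≈ 7,982.8 × g
Your rotor: r = 280 mm = 28.0 cm
7,982.8 = 1.118 × 10⁻⁵ × 28 × N²
N² = 7,982.8 / (31.304 × 10⁻⁵) = 25,500,894
N ≈ √25,500,894 ≈ 5,049.8

≈ 5000 RPM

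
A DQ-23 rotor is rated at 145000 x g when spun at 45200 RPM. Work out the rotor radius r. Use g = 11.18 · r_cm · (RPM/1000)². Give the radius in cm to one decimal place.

6.3 cm

145000 = 11.18 × r × (45.2)²
r = 145000 / (11.18 × 2043.04) = 145000 / 22841.19 ≈ 6.348 cm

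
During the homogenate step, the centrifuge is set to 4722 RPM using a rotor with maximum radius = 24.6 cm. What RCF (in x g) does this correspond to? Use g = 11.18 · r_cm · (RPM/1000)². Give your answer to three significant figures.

RCF = 11.18 × 24.6 × (4.722)² = 11.18 × 24.6 × 22.297284 ≈ 6,132.4 × g

≈ 6130 x g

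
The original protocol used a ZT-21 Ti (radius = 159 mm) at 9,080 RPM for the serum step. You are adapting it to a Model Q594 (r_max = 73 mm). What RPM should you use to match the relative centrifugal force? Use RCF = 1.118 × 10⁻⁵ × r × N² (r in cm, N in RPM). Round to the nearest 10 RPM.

Original rotor: r = 159 mm = 15.9 cm
RCF = 1.118 × 10⁻⁵ × r × N²
RCF_original = 1.118 × 10⁻⁵ × 15.9 × (9080)² = 1.118 × 10⁻⁵ × 15.9 × 82,446,400 ≈ 14,655.8 × g
Your rotor: r = 73 mm = 7.3 cm
14,655.8 = 1.118 × 10⁻⁵ × 7.3 × N²
N² = 14,655.8 / (8.1614 × 10⁻⁵) = 179,574,583
N ≈ √179,574,583 ≈ 13,400.5

13400 RPM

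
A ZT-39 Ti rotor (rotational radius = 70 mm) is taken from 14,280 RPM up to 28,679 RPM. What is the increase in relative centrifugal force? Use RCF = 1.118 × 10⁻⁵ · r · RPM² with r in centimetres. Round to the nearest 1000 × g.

48000 x g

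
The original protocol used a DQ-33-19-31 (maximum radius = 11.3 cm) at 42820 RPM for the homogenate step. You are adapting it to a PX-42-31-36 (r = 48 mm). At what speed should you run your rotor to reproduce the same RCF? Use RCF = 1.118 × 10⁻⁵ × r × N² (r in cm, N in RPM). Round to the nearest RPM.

65700 RPM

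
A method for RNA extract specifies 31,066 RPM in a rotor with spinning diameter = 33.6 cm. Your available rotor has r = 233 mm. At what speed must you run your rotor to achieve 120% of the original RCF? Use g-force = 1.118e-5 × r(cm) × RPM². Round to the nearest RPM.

Original rotor: r = 33.6 / 2 = 16.8 cm
RCF_original = 1.118 × 10⁻⁵ × 16.8 × (31066)² = 1.118 × 10⁻⁵ × 16.8 × 965,096,356 ≈ 181,268.3 × g
Target RCF = 1.2 × 181,268.3 ≈ 217,522 × g
Your rotor: r = 233 mm = 23.3 cm
217,522 = 1.118 × 10⁻⁵ × 23.3 × N²
N² = 217,522 / (26.0494 × 10⁻⁵) = 835,036,508
N ≈ √835,036,508 ≈ 28,897.0

28897 RPM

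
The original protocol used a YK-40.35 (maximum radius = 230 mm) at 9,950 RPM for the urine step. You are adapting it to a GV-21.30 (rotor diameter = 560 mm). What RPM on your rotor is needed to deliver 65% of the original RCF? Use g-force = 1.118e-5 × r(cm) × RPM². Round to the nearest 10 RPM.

Original rotor: r = 230 mm = 23.0 cm
RCF = 1.118 × 10⁻⁵ × r × N²
RCF_original = 1.118 × 10⁻⁵ × 23 × (9950)² = 1.118 × 10⁻⁵ × 23 × 99,002,500 ≈ 25,457.5 × g
Target RCF = 0.65 × 25,457.5 ≈ 16,547.4 × g
Your rotor: r = 560 mm / 2 = 280 mm = 28 cm
16,547.4 = 1.118 × 10⁻⁵ × 28 × N²
N² = 16,547.4 / (31.304 × 10⁻⁵) = 52,860,337
N ≈ √52,860,337 ≈ 7,270.5

7270 RPM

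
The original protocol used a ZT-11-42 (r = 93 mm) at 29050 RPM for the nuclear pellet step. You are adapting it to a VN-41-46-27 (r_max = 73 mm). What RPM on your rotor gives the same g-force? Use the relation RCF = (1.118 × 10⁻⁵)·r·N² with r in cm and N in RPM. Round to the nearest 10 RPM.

Original rotor: r = 93 mm = 9.3 cm
RCF_original = 1.118 × 10⁻⁵ × 9.3 × (29050)² = 1.118 × 10⁻⁵ × 9.3 × 843,902,500 ≈ 87,743.9 × g
Your rotor: r = 73 mm = 7.3 cm
87,743.9 = 1.118 × 10⁻⁵ × 7.3 × N²
N² = 87,743.9 / (8.1614 × 10⁻⁵) = 1,075,108,437
N ≈ √1,075,108,437 ≈ 32,788.8

≈ 32790 RPM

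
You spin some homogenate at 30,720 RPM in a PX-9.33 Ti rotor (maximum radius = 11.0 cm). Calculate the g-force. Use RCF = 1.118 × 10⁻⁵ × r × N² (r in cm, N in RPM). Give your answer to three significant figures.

RCF = 1.118 × 10⁻⁵ × 11 × (30720)² = 1.118 × 10⁻⁵ × 11 × 943,718,400 ≈ 116,058.5 × g

RCF ≈ 116000 x g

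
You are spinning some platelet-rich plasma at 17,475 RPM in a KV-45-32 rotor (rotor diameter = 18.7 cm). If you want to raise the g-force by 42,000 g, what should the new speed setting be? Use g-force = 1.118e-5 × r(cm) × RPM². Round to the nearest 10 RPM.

r = 18.7 / 2 = 9.35 cm
Current RCF = 1.118 × 10⁻⁵ × 9.35 × (17475)² = 1.118 × 10⁻⁵ × 9.35 × 305,375,625 ≈ 31,921.8 × g
Target RCF = 31,921.8 + 42,000 = 73,921.8 × g
N² = 73,921.8 / (10.4533 × 10⁻⁵) = 707,162,332
N ≈ √707,162,332 ≈ 26,592.5

≈ 26590 RPM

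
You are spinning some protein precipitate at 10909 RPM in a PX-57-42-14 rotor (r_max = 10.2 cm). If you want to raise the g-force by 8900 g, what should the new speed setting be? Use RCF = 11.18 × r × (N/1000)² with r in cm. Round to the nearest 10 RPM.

Current RCF = 11.18 × 10.2 × (10.909)² = 11.18 × 10.2 × 119.006281 ≈ 13,571 × g
Target RCF = 13,571 + 8,900 = 22,471 × g
(N/1000)² = 22,471 / 114.036 = 197.0518
N = 1000 × √197.0518 ≈ 14,037.5

14040 RPM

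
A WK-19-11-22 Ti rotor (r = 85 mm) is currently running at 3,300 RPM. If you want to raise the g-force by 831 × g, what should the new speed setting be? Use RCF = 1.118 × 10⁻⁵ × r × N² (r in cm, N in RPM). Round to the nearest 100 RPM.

≈ 4400 RPM

r = 85 mm = 8.5 cm
Current RCF = 1.118 × 10⁻⁵ × 8.5 × (3300)² = 1.118 × 10⁻⁵ × 8.5 × 10,890,000 ≈ 1,034.9 × g
Target RCF = 1,034.9 + 831 = 1,865.9 × g
N² = 1,865.9 / (9.503 × 10⁻⁵) = 19,634,852
N ≈ √19,634,852 ≈ 4,431.1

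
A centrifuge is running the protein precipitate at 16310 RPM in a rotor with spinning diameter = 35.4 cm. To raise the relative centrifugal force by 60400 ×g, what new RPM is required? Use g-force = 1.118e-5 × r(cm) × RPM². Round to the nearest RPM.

r = 35.4 / 2 = 17.7 cm
Current RCF = 1.118 × 10⁻⁵ × 17.7 × (16310)² = 1.118 × 10⁻⁵ × 17.7 × 266,016,100 ≈ 52,640.9 × g
Target RCF = 52,640.9 + 60,400 = 113,040.9 × g
N² = 113,040.9 / (19.7886 × 10⁻⁵) = 571,242,534
N ≈ √571,242,534 ≈ 23,900.7

N₂ ≈ 23901 RPM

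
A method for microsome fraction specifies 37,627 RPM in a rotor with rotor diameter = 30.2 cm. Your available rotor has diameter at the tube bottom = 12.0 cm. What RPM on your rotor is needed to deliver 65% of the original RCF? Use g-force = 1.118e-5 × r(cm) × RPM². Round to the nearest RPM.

48125 RPM

Original rotor: r = 30.2 / 2 = 15.1 cm
RCF_original = 1.118 × 10⁻⁵ × 15.1 × (37627)² = 1.118 × 10⁻⁵ × 15.1 × 1,415,791,129 ≈ 239,011 × g
Target RCF = 0.65 × 239,011 ≈ 155,357.1 × g
Your rotor: r = 12.0 / 2 = 6 cm
155,357.1 = 1.118 × 10⁻⁵ × 6 × N²
N² = 155,357.1 / (6.708 × 10⁻⁵) = 2,315,997,317
N ≈ √2,315,997,317 ≈ 48,124.8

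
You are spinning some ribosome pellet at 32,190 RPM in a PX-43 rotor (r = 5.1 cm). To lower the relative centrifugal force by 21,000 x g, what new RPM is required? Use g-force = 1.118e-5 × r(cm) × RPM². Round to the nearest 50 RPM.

Current RCF = 1.118 × 10⁻⁵ × 5.1 × (32190)² = 1.118 × 10⁻⁵ × 5.1 × 1,036,196,100 ≈ 59,081.8 × g
Target RCF = 59,081.8 − 21,000 = 38,081.8 × g
N² = 38,081.8 / (5.7018 × 10⁻⁵) = 667,890,841
N ≈ √667,890,841 ≈ 25,843.6

25850 RPM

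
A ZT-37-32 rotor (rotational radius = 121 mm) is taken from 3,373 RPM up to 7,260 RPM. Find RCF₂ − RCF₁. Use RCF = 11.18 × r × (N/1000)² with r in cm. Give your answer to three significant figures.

≈ 5590 × g

r = 121 mm = 12.1 cm
RCF₁ = 11.18 × 12.1 × (3.373)² = 11.18 × 12.1 × 11.377129 ≈ 1,539.1 × g
RCF₂ = 11.18 × 12.1 × (7.26)² = 11.18 × 12.1 × 52.7076 ≈ 7,130.2 × g
Increase = 7,130.2 − 1,539.1 = 5,591.1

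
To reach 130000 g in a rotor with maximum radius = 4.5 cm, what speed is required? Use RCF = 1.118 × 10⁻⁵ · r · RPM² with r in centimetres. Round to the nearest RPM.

RCF = 1.118 × 10⁻⁵ × r × N²
130,000 = 1.118 × 10⁻⁵ × 4.5 × N²
N² = 130,000 / (5.031 × 10⁻⁵) = 2,583,979,328
N ≈ √2,583,979,328 ≈ 50,832.9

≈ 50833 RPM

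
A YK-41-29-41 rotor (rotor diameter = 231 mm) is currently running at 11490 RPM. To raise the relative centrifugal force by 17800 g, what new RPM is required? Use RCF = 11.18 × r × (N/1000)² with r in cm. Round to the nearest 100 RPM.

16400 RPM

r = 231 mm / 2 = 115.5 mm = 11.55 cm
Current RCF = 11.18 × 11.55 × (11.49)² = 11.18 × 11.55 × 132.0201 ≈ 17,047.6 × g
Target RCF = 17,047.6 + 17,800 = 34,847.6 × g
(N/1000)² = 34,847.6 / 129.129 = 269.8666
N = 1000 × √269.8666 ≈ 16,427.6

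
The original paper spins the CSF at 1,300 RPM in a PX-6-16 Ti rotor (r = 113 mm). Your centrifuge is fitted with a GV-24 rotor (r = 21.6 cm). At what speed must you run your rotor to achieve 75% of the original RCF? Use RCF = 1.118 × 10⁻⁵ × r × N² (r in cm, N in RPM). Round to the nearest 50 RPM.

800 RPM

Original rotor: r = 113 mm = 11.3 cm
RCF_original = 1.118 × 10⁻⁵ × 11.3 × (1300)² = 1.118 × 10⁻⁵ × 11.3 × 1,690,000 ≈ 213.5 × g
Target RCF = 0.75 × 213.5 ≈ 160.1 × g
160.1 = 1.118 × 10⁻⁵ × 21.6 × N²
N² = 160.1 / (24.1488 × 10⁻⁵) = 662,973
N ≈ √662,973 ≈ 814.2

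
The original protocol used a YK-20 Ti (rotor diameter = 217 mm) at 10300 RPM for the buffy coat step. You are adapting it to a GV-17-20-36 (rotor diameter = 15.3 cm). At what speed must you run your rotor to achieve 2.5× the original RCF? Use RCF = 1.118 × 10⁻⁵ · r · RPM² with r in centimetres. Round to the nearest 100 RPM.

Original rotor: r = 217 mm / 2 = 108.5 mm = 10.85 cm
RCF = 1.118 × 10⁻⁵ × r × N²
RCF_original = 1.118 × 10⁻⁵ × 10.85 × (10300)² = 1.118 × 10⁻⁵ × 10.85 × 106,090,000 ≈ 12,869 × g
Target RCF = 2.5 × 12,869 ≈ 32,172.5 × g
Your rotor: r = 15.3 / 2 = 7.65 cm
32,172.5 = 1.118 × 10⁻⁵ × 7.65 × N²
N² = 32,172.5 / (8.5527 × 10⁻⁵) = 376,167,760
N ≈ √376,167,760 ≈ 19,395.0

≈ 19400 RPM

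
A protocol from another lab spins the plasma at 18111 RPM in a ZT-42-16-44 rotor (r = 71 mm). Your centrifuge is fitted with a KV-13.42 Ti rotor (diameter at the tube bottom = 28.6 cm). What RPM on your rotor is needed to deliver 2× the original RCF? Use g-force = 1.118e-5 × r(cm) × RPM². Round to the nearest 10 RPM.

≈ 18050 RPM

Original rotor: r = 71 mm = 7.1 cm
RCF_original = 1.118 × 10⁻⁵ × 7.1 × (18111)² = 1.118 × 10⁻⁵ × 7.1 × 328,008,321 ≈ 26,036.6 × g
Target RCF = 2 × 26,036.6 ≈ 52,073.2 × g
Your rotor: r = 28.6 / 2 = 14.3 cm
52,073.2 = 1.118 × 10⁻⁵ × 14.3 × N²
N² = 52,073.2 / (15.9874 × 10⁻⁵) = 325,714,000
N ≈ √325,714,000 ≈ 18,047.5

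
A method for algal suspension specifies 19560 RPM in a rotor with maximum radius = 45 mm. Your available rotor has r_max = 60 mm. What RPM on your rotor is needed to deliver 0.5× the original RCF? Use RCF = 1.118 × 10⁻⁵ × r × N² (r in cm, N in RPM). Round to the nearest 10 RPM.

11980 RPM

Original rotor: r = 45 mm = 4.5 cm
RCF = 1.118 × 10⁻⁵ × r × N²
RCF_original = 1.118 × 10⁻⁵ × 4.5 × (19560)² = 1.118 × 10⁻⁵ × 4.5 × 382,593,600 ≈ 19,248.3 × g
Target RCF = 0.5 × 19,248.3 ≈ 9,624.1 × g
Your rotor: r = 60 mm = 6.0 cm
9,624.1 = 1.118 × 10⁻⁵ × 6 × N²
N² = 9,624.1 / (6.708 × 10⁻⁵) = 143,471,974
N ≈ √143,471,974 ≈ 11,978.0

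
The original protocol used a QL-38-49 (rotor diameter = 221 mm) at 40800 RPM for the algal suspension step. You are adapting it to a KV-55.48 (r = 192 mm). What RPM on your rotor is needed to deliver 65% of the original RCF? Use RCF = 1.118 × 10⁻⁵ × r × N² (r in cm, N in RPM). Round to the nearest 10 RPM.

≈ 24950 RPM

Original rotor: r = 221 mm / 2 = 110.5 mm = 11.05 cm
RCF_original = 1.118 × 10⁻⁵ × 11.05 × (40800)² = 1.118 × 10⁻⁵ × 11.05 × 1,664,640,000 ≈ 205,648 × g
Target RCF = 0.65 × 205,648 ≈ 133,671.2 × g
Your rotor: r = 192 mm = 19.2 cm
133,671.2 = 1.118 × 10⁻⁵ × 19.2 × N²
N² = 133,671.2 / (21.4656 × 10⁻⁵) = 622,722,868
N ≈ √622,722,868 ≈ 24,954.4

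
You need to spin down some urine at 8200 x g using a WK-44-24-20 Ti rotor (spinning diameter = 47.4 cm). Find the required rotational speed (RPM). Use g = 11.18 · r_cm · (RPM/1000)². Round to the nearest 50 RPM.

r = 47.4 / 2 = 23.7 cm
8,200 = 11.18 × 23.7 × (N/1000)²
(N/1000)² = 8,200 / 264.966 = 30.94737
N = 1000 × √30.94737 ≈ 5,563.0

≈ 5550 RPM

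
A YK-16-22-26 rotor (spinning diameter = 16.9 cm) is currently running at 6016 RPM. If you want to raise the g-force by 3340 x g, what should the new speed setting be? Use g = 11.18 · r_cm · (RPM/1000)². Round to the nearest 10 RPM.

8460 RPM

r = 16.9 / 2 = 8.45 cm
Current RCF = 11.18 × 8.45 × (6.016)² = 11.18 × 8.45 × 36.192256 ≈ 3,419.1 × g
Target RCF = 3,419.1 + 3,340 = 6,759.1 × g
(N/1000)² = 6,759.1 / 94.471 = 71.54682
N = 1000 × √71.54682 ≈ 8,458.5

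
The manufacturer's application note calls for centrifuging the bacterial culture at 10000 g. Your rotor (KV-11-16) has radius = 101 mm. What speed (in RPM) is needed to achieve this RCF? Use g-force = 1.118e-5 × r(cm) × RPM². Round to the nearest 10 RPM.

9410 RPM

r = 101 mm = 10.1 cm
10,000 = 1.118 × 10⁻⁵ × 10.1 × N²
N² = 10,000 / (11.2918 × 10⁻⁵) = 88,559,840
N ≈ √88,559,840 ≈ 9,410.6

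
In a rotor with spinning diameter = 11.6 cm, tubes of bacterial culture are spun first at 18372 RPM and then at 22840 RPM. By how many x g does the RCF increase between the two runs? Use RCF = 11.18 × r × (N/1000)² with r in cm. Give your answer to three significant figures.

≈ 11900 x g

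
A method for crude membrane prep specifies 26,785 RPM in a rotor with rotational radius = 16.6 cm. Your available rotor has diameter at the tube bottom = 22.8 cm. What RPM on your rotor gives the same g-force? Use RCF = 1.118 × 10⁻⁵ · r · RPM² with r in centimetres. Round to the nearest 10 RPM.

RCF = 1.118 × 10⁻⁵ × r × N²
RCF_original = 1.118 × 10⁻⁵ × 16.6 × (26785)² = 1.118 × 10⁻⁵ × 16.6 × 717,436,225 ≈ 133,147.6 × g
Your rotor: r = 22.8 / 2 = 11.4 cm
133,147.6 = 1.118 × 10⁻⁵ × 11.4 × N²
N² = 133,147.6 / (12.7452 × 10⁻⁵) = 1,044,688,196
N ≈ √1,044,688,196 ≈ 32,321.6

32320 RPM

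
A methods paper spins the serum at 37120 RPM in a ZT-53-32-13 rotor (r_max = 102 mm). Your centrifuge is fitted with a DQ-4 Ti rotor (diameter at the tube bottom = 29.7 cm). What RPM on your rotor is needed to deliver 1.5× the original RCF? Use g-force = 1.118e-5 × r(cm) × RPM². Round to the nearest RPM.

Original rotor: r = 102 mm = 10.2 cm
RCF_original = 1.118 × 10⁻⁵ × 10.2 × (37120)² = 1.118 × 10⁻⁵ × 10.2 × 1,377,894,400 ≈ 157,129.6 × g
Target RCF = 1.5 × 157,129.6 ≈ 235,694.4 × g
Your rotor: r = 29.7 / 2 = 14.85 cm
235,694.4 = 1.118 × 10⁻⁵ × 14.85 × N²
N² = 235,694.4 / (16.6023 × 10⁻⁵) = 1,419,649,085
N ≈ √1,419,649,085 ≈ 37,678.2

37678 RPM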